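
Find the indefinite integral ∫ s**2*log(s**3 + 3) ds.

Let u = s**3 + 3, so du = (3*s**2) ds.
The integral becomes (1/3)·∫ log(u) du; integrate by parts with u′=log(u), dv′=du.

s**3*log(s**3 + 3)/3 - s**3/3 + log(s**3 + 3) + C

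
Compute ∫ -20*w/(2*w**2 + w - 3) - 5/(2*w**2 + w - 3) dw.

-5*log(2*w**2 + w - 3) + C

Let u = 2*w**2 + w - 3, so du = (4*w + 1) dw.
Rewriting, the integral becomes -5·∫ 1/u du = -5·log(u).
Substituting back, u = 2*w**2 + w - 3.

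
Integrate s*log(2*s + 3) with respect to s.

s**2*log(2*s + 3)/2 - s**2/4 + 3*s/4 - 9*log(2*s + 3)/8 + C

Use integration by parts with u = log(2*s + 3), dv = s ds.
Then du = 2/(2*s + 3) ds and v = s**2/2.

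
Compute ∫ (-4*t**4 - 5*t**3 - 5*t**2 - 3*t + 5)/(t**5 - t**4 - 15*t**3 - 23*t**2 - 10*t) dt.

-log(t)/2 - 163*log(t - 5)/63 + 13*log(t + 1)/9 - 33*log(t + 2)/14 - 2/(3*t + 3) + C

Factor the denominator: t*(t - 5)*(t + 1)**2*(t + 2).
Partial-fraction decomposition: -33/(14*(t + 2)) + 13/(9*(t + 1)) + 2/(3*(t + 1)**2) - 163/(63*(t - 5)) - 1/(2*t).
Integrate each term; A/(t−a) gives A·log|t−a|; A/(t−a)² gives −A/(t−a).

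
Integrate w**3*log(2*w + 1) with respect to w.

w**4*log(2*w + 1)/4 - w**4/16 + w**3/24 - w**2/32 + w/32 - log(2*w + 1)/64 + C

Use integration by parts with u = log(2*w + 1), dv = w**3 dw.
Then du = 2/(2*w + 1) dw and v = w**4/4.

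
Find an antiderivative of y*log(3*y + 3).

y**2*log(3*y + 3)/2 - y**2/4 + y/2 - log(y + 1)/2 + C

Use integration by parts with u = log(3*y + 3), dv = y dy.
Then du = 3/(3*y + 3) dy and v = y**2/2.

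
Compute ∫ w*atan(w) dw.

w**2*atan(w)/2 - w/2 + atan(w)/2 + C

Use integration by parts with u = arctan(w), dv = w dw.
Then du = 1/(w**2 + 1) dw.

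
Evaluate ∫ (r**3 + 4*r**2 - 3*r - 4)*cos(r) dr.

Use integration by parts with u = r**3 + 4*r**2 - 3*r - 4, dv = cos(r) dr, so v = sin(r).
Apply parts 3 times (tabular method): alternate signs, differentiate u down to 0, integrate dv up.

r**3*sin(r) + 4*r**2*sin(r) + 3*r**2*cos(r) - 9*r*sin(r) + 8*r*cos(r) - 12*sin(r) - 9*cos(r) + C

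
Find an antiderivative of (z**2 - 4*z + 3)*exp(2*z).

(2*z**2 - 10*z + 11)*exp(2*z)/4 + C

Use integration by parts with u = z**2 - 4*z + 3, dv = exp(2*z) dz, so v = exp(2*z)/2.
Apply parts 2 times (tabular method): alternate signs, differentiate u down to 0, integrate dv up.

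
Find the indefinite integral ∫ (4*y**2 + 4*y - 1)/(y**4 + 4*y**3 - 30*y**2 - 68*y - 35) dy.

Factor the denominator: (y - 5)*(y + 1)**2*(y + 7).
Partial-fraction decomposition: -167/(432*(y + 7)) + 1/(9*(y + 1)) + 1/(36*(y + 1)**2) + 119/(432*(y - 5)).
Integrate each term; A/(y−a) gives A·log|y−a|; A/(y−a)² gives −A/(y−a).

119*log(y - 5)/432 + log(y + 1)/9 - 167*log(y + 7)/432 - 1/(36*y + 36) + C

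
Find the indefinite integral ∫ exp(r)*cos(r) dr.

exp(r)*sin(r)/2 + exp(r)*cos(r)/2 + C

Let I denote the integral. Integrate by parts with u = cos(r), dv = exp(r) dr, so v = exp(r): I = exp(r)*cos(r) + ∫ exp(r)*sin(r) dr.
Apply parts again with u = sin(r), dv = exp(r) dr: ∫ exp(r)*sin(r) dr = exp(r)*sin(r) − I. Substituting back brings back I: I = exp(r)*sin(r) + exp(r)*cos(r) − I.
Solving for I: (1 + 1)·I equals the remaining terms, so I = (1/2)·(exp(r)*sin(r) + exp(r)*cos(r)).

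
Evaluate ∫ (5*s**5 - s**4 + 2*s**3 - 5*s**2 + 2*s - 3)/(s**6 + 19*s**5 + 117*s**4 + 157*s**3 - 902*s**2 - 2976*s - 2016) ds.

191*log(s - 3)/2940 + log(s + 1)/60 + 123091*log(s + 4)/1764 - 13601*log(s + 6)/60 + 7282*log(s + 7)/45 + 1865/(42*s + 168) + C

Factor the denominator: (s - 3)*(s + 1)*(s + 4)**2*(s + 6)*(s + 7).
Partial-fraction decomposition: 7282/(45*(s + 7)) - 13601/(60*(s + 6)) + 123091/(1764*(s + 4)) - 1865/(42*(s + 4)**2) + 1/(60*(s + 1)) + 191/(2940*(s - 3)).
Integrate each term; A/(s−a) gives A·log|s−a|; A/(s−a)² gives −A/(s−a).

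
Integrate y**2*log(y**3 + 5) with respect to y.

y**3*log(y**3 + 5)/3 - y**3/3 + 5*log(y**3 + 5)/3 + C

Let u = y**3 + 5, so du = (3*y**2) dy.
The integral becomes (1/3)·∫ log(u) du; integrate by parts with u′=log(u), dv′=du.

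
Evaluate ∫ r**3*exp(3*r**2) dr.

Let u = r², du = 2r dr; rewrite as (1/2)∫ u^1·exp(3u) du.
Now integrate by parts 1 time.

(3*r**2 - 1)*exp(3*r**2)/18 + C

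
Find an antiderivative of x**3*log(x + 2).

x**4*log(x + 2)/4 - x**4/16 + x**3/6 - x**2/2 + 2*x - 4*log(x + 2) + C

Use integration by parts with u = log(x + 2), dv = x**3 dx.
Then du = 1/(x + 2) dx and v = x**4/4.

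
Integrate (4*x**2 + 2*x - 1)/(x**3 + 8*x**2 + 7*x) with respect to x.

-log(x)/7 - log(x + 1)/6 + 181*log(x + 7)/42 + C

Factor the denominator: x*(x + 1)*(x + 7).
Partial-fraction decomposition: 181/(42*(x + 7)) - 1/(6*(x + 1)) - 1/(7*x).
Integrate each term: A/(x−a) contributes A·log|x−a|.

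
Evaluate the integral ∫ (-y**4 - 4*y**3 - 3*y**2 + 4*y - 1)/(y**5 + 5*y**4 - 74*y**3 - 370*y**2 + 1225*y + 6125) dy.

-3893*log(y - 7)/4032 + 1181*log(y - 5)/2400 + 18239*log(y + 5)/14400 - 1205*log(y + 7)/672 + 221/(240*y + 1200) + C

Factor the denominator: (y - 7)*(y - 5)*(y + 5)**2*(y + 7).
Partial-fraction decomposition: -1205/(672*(y + 7)) + 18239/(14400*(y + 5)) - 221/(240*(y + 5)**2) + 1181/(2400*(y - 5)) - 3893/(4032*(y - 7)).
Integrate each term; A/(y−a) gives A·log|y−a|; A/(y−a)² gives −A/(y−a).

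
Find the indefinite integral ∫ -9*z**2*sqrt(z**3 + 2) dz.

Let u = z**3 + 2, so du = (3*z**2) dz.
Rewriting, the integral becomes -3·∫ √u du = -3·(2/3)u^(3/2).
Substituting back, u = z**3 + 2.

-2*(z**3 + 2)**(3/2) + C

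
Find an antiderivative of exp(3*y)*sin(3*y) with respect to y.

Let I denote the integral. Integrate by parts with u = sin(3*y), dv = exp(3*y) dy, so v = exp(3*y)/3: I = exp(3*y)*sin(3*y)/3 − ∫ exp(3*y)*cos(3*y) dy.
Apply parts again with u = cos(3*y), dv = exp(3*y) dy: ∫ exp(3*y)*cos(3*y) dy = exp(3*y)*cos(3*y)/3 + I. Substituting back brings back I: I = exp(3*y)*sin(3*y)/3 - exp(3*y)*cos(3*y)/3 − I.
Solving for I: (1 + 1)·I equals the remaining terms, so I = (1/2)·(exp(3*y)*sin(3*y)/3 - exp(3*y)*cos(3*y)/3).

exp(3*y)*sin(3*y)/6 - exp(3*y)*cos(3*y)/6 + C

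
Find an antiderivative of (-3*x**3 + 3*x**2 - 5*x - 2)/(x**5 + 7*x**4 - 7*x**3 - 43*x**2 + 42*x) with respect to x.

Factor the denominator: x*(x - 2)*(x - 1)*(x + 3)*(x + 7).
Partial-fraction decomposition: 403/(672*(x + 7)) - 121/(240*(x + 3)) + 7/(32*(x - 1)) - 4/(15*(x - 2)) - 1/(21*x).
Integrate each term: A/(x−a) contributes A·log|x−a|.

-log(x)/21 - 4*log(x - 2)/15 + 7*log(x - 1)/32 - 121*log(x + 3)/240 + 403*log(x + 7)/672 + C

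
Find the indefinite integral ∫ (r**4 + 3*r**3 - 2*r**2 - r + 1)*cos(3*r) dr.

Use integration by parts with u = r**4 + 3*r**3 - 2*r**2 - r + 1, dv = cos(3*r) dr, so v = sin(3*r)/3.
Apply parts 4 times (tabular method): alternate signs, differentiate u down to 0, integrate dv up.

r**4*sin(3*r)/3 + r**3*sin(3*r) + 4*r**3*cos(3*r)/9 - 10*r**2*sin(3*r)/9 + r**2*cos(3*r) - r*sin(3*r) - 20*r*cos(3*r)/27 + 47*sin(3*r)/81 - cos(3*r)/3 + C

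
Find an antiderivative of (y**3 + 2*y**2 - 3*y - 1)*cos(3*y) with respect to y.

y**3*sin(3*y)/3 + 2*y**2*sin(3*y)/3 + y**2*cos(3*y)/3 - 11*y*sin(3*y)/9 + 4*y*cos(3*y)/9 - 13*sin(3*y)/27 - 11*cos(3*y)/27 + C

Use integration by parts with u = y**3 + 2*y**2 - 3*y - 1, dv = cos(3*y) dy, so v = sin(3*y)/3.
Apply parts 3 times (tabular method): alternate signs, differentiate u down to 0, integrate dv up.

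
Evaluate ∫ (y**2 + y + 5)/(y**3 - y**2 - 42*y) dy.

Factor the denominator: y*(y - 7)*(y + 6).
Partial-fraction decomposition: 35/(78*(y + 6)) + 61/(91*(y - 7)) - 5/(42*y).
Integrate each term: A/(y−a) contributes A·log|y−a|.

-5*log(y)/42 + 61*log(y - 7)/91 + 35*log(y + 6)/78 + C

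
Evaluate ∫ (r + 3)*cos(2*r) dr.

Use integration by parts with u = r + 3, dv = cos(2*r) dr, so v = sin(2*r)/2.
Apply parts 1 times (tabular method): alternate signs, differentiate u down to 0, integrate dv up.

r*sin(2*r)/2 + 3*sin(2*r)/2 + cos(2*r)/4 + C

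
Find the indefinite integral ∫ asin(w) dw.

Use integration by parts with u = arcsin(w), dv = dw.
Then du = 1/sqrt(-w**2 + 1) dw.

w*asin(w) + sqrt(-w**2 + 1) + C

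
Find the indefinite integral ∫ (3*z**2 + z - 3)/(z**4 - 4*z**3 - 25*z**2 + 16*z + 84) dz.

151*log(z - 7)/450 - 11*log(z - 2)/100 + 7*log(z + 2)/36 - 21*log(z + 3)/50 + C

Factor the denominator: (z - 7)*(z - 2)*(z + 2)*(z + 3).
Partial-fraction decomposition: -21/(50*(z + 3)) + 7/(36*(z + 2)) - 11/(100*(z - 2)) + 151/(450*(z - 7)).
Integrate each term: A/(z−a) contributes A·log|z−a|.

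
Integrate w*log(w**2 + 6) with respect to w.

w**2*log(w**2 + 6)/2 - w**2/2 + 3*log(w**2 + 6) + C

Let u = w**2 + 6, so du = (2*w) dw.
The integral becomes (1/2)·∫ log(u) du; integrate by parts with u′=log(u), dv′=du.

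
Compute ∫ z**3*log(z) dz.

Use integration by parts with u = log(z), dv = z**3 dz.
Then du = 1/z dz and v = z**4/4.

z**4*log(z)/4 - z**4/16 + C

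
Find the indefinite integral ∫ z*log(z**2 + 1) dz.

z**2*log(z**2 + 1)/2 - z**2/2 + log(z**2 + 1)/2 + C

Let u = z**2 + 1, so du = (2*z) dz.
The integral becomes (1/2)·∫ log(u) du; integrate by parts with u′=log(u), dv′=du.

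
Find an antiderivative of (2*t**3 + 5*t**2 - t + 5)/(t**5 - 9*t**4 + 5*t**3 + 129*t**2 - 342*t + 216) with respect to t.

Factor the denominator: (t - 6)*(t - 3)**2*(t - 1)*(t + 4).
Partial-fraction decomposition: -39/(2450*(t + 4)) - 11/(100*(t - 1)) - 2173/(1764*(t - 3)) - 101/(42*(t - 3)**2) + 611/(450*(t - 6)).
Integrate each term; A/(t−a) gives A·log|t−a|; A/(t−a)² gives −A/(t−a).

611*log(t - 6)/450 - 2173*log(t - 3)/1764 - 11*log(t - 1)/100 - 39*log(t + 4)/2450 + 101/(42*t - 126) + C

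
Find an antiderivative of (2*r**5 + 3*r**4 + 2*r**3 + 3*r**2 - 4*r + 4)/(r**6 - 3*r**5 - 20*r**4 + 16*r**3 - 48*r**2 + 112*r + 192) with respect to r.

499*log(r - 6)/280 - 17*log(r - 2)/72 + 2*log(r + 1)/63 + 67*log(r + 4)/180 + log(r**2 + 4)/40 + 3*atan(r/2)/20 + C

Factor the denominator: (r - 6)*(r - 2)*(r + 1)*(r + 4)*(r**2 + 4).
Partial-fraction decomposition: (r + 6)/(20*(r**2 + 4)) + 67/(180*(r + 4)) + 2/(63*(r + 1)) - 17/(72*(r - 2)) + 499/(280*(r - 6)).
Integrate each term; A/(r−a) gives A·log|r−a|; the (Br+D)/(r²+p²) term gives a log and an atan.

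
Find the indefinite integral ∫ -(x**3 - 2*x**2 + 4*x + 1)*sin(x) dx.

x**3*cos(x) - 3*x**2*sin(x) - 2*x**2*cos(x) + 4*x*sin(x) - 2*x*cos(x) + 2*sin(x) + 5*cos(x) + C

Use integration by parts with u = x**3 - 2*x**2 + 4*x + 1, dv = -sin(x) dx, so v = cos(x).
Apply parts 3 times (tabular method): alternate signs, differentiate u down to 0, integrate dv up.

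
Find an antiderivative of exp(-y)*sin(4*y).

-exp(-y)*sin(4*y)/17 - 4*exp(-y)*cos(4*y)/17 + C

Let I denote the integral. Integrate by parts with u = sin(4*y), dv = exp(-y) dy, so v = -exp(-y): I = -exp(-y)*sin(4*y) + 4·∫ exp(-y)*cos(4*y) dy.
Apply parts again with u = cos(4*y), dv = exp(-y) dy: ∫ exp(-y)*cos(4*y) dy = -exp(-y)*cos(4*y) − 4·I. Substituting back brings back I: I = -exp(-y)*sin(4*y) - 4*exp(-y)*cos(4*y) − 16·I.
Solving for I: (1 + 16)·I equals the remaining terms, so I = (1/17)·(-exp(-y)*sin(4*y) - 4*exp(-y)*cos(4*y)).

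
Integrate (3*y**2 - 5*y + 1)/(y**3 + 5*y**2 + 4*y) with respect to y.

Factor the denominator: y*(y + 1)*(y + 4).
Partial-fraction decomposition: 23/(4*(y + 4)) - 3/(y + 1) + 1/(4*y).
Integrate each term: A/(y−a) contributes A·log|y−a|.

log(y)/4 - 3*log(y + 1) + 23*log(y + 4)/4 + C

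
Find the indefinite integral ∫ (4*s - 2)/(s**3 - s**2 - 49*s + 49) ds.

13*log(s - 7)/42 - log(s - 1)/24 - 15*log(s + 7)/56 + C

Factor the denominator: (s - 7)*(s - 1)*(s + 7).
Partial-fraction decomposition: -15/(56*(s + 7)) - 1/(24*(s - 1)) + 13/(42*(s - 7)).
Integrate each term: A/(s−a) contributes A·log|s−a|.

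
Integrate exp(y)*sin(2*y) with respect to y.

exp(y)*sin(2*y)/5 - 2*exp(y)*cos(2*y)/5 + C

Let I denote the integral. Integrate by parts with u = sin(2*y), dv = exp(y) dy, so v = exp(y): I = exp(y)*sin(2*y) − 2·∫ exp(y)*cos(2*y) dy.
Apply parts again with u = cos(2*y), dv = exp(y) dy: ∫ exp(y)*cos(2*y) dy = exp(y)*cos(2*y) + 2·I. Substituting back brings back I: I = exp(y)*sin(2*y) - 2*exp(y)*cos(2*y) − 4·I.
Solving for I: (1 + 4)·I equals the remaining terms, so I = (1/5)·(exp(y)*sin(2*y) - 2*exp(y)*cos(2*y)).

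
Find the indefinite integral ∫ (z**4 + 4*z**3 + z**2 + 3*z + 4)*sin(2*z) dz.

Use integration by parts with u = z**4 + 4*z**3 + z**2 + 3*z + 4, dv = sin(2*z) dz, so v = -cos(2*z)/2.
Apply parts 4 times (tabular method): alternate signs, differentiate u down to 0, integrate dv up.

-z**4*cos(2*z)/2 + z**3*sin(2*z) - 2*z**3*cos(2*z) + 3*z**2*sin(2*z) + z**2*cos(2*z) - z*sin(2*z) + 3*z*cos(2*z)/2 - 3*sin(2*z)/4 - 5*cos(2*z)/2 + C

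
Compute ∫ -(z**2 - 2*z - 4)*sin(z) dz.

Use integration by parts with u = z**2 - 2*z - 4, dv = -sin(z) dz, so v = cos(z).
Apply parts 2 times (tabular method): alternate signs, differentiate u down to 0, integrate dv up.

z**2*cos(z) - 2*z*sin(z) - 2*z*cos(z) + 2*sin(z) - 6*cos(z) + C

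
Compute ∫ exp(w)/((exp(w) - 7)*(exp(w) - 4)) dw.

Let u = e^w, du = e^w dw.
The integral becomes ∫ du/((u-7)(u-4)); decompose into partial fractions.

log(exp(w) - 7)/3 - log(exp(w) - 4)/3 + C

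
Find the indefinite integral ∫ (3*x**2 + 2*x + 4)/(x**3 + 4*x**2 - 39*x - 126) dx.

Factor the denominator: (x - 6)*(x + 3)*(x + 7).
Partial-fraction decomposition: 137/(52*(x + 7)) - 25/(36*(x + 3)) + 124/(117*(x - 6)).
Integrate each term: A/(x−a) contributes A·log|x−a|.

124*log(x - 6)/117 - 25*log(x + 3)/36 + 137*log(x + 7)/52 + C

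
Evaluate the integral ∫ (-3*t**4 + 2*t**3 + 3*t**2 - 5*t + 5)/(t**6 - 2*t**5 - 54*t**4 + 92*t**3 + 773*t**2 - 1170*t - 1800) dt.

-3373*log(t - 6)/5082 + 607*log(t - 4)/810 - 43*log(t - 3)/192 - log(t + 1)/280 + 88985*log(t + 5)/627264 + 505/(792*t + 3960) + C

Factor the denominator: (t - 6)*(t - 4)*(t - 3)*(t + 1)*(t + 5)**2.
Partial-fraction decomposition: 88985/(627264*(t + 5)) - 505/(792*(t + 5)**2) - 1/(280*(t + 1)) - 43/(192*(t - 3)) + 607/(810*(t - 4)) - 3373/(5082*(t - 6)).
Integrate each term; A/(t−a) gives A·log|t−a|; A/(t−a)² gives −A/(t−a).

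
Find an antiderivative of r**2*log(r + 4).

r**3*log(r + 4)/3 - r**3/9 + 2*r**2/3 - 16*r/3 + 64*log(r + 4)/3 + C

Use integration by parts with u = log(r + 4), dv = r**2 dr.
Then du = 1/(r + 4) dr and v = r**3/3.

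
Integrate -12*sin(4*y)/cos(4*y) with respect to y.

3*log(cos(4*y)) + C

Let u = cos(4*y), so du = (-4*sin(4*y)) dy.
Rewriting, the integral becomes 3·∫ 1/u du = 3·log(u).
Substituting back, u = cos(4*y).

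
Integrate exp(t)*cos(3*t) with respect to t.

3*exp(t)*sin(3*t)/10 + exp(t)*cos(3*t)/10 + C

Let I denote the integral. Integrate by parts with u = cos(3*t), dv = exp(t) dt, so v = exp(t): I = exp(t)*cos(3*t) + 3·∫ exp(t)*sin(3*t) dt.
Apply parts again with u = sin(3*t), dv = exp(t) dt: ∫ exp(t)*sin(3*t) dt = exp(t)*sin(3*t) − 3·I. Substituting back brings back I: I = 3*exp(t)*sin(3*t) + exp(t)*cos(3*t) − 9·I.
Solving for I: (1 + 9)·I equals the remaining terms, so I = (1/10)·(3*exp(t)*sin(3*t) + exp(t)*cos(3*t)).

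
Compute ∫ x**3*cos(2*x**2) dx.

x**2*sin(2*x**2)/4 + cos(2*x**2)/8 + C

Let u = x², du = 2x dx; rewrite as (1/2)∫ u^1·cos(2u) du.
Now integrate by parts 1 time.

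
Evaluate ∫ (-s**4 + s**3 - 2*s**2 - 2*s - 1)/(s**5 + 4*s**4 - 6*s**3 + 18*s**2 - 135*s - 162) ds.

-79*log(s - 3)/648 + 3*log(s + 1)/200 - 1573*log(s + 6)/2025 - 157*log(s**2 + 9)/2700 + 6*atan(s/3)/25 + C

Factor the denominator: (s - 3)*(s + 1)*(s + 6)*(s**2 + 9).
Partial-fraction decomposition: -(157*s - 972)/(1350*(s**2 + 9)) - 1573/(2025*(s + 6)) + 3/(200*(s + 1)) - 79/(648*(s - 3)).
Integrate each term; A/(s−a) gives A·log|s−a|; the (Bs+D)/(s²+p²) term gives a log and an atan.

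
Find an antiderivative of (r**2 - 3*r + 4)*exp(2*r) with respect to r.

Use integration by parts with u = r**2 - 3*r + 4, dv = exp(2*r) dr, so v = exp(2*r)/2.
Apply parts 2 times (tabular method): alternate signs, differentiate u down to 0, integrate dv up.

(r**2 - 4*r + 6)*exp(2*r)/2 + C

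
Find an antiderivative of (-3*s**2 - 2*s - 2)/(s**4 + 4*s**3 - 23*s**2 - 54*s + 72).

-29*log(s - 4)/105 + log(s - 1)/12 - 23*log(s + 3)/84 + 7*log(s + 6)/15 + C

Factor the denominator: (s - 4)*(s - 1)*(s + 3)*(s + 6).
Partial-fraction decomposition: 7/(15*(s + 6)) - 23/(84*(s + 3)) + 1/(12*(s - 1)) - 29/(105*(s - 4)).
Integrate each term: A/(s−a) contributes A·log|s−a|.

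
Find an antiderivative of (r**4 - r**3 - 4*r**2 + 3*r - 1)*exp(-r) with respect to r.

(-r**4 - 3*r**3 - 5*r**2 - 13*r - 12)*exp(-r) + C

Use integration by parts with u = r**4 - r**3 - 4*r**2 + 3*r - 1, dv = exp(-r) dr, so v = -exp(-r).
Apply parts 4 times (tabular method): alternate signs, differentiate u down to 0, integrate dv up.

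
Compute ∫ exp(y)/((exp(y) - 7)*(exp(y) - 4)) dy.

Let u = e^y, du = e^y dy.
The integral becomes ∫ du/((u-7)(u-4)); decompose into partial fractions.

log(exp(y) - 7)/3 - log(exp(y) - 4)/3 + C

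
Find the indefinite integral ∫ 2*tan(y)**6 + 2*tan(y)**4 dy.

Let u = tan(y), so du = (tan(y)**2 + 1) dy.
Rewriting, the integral becomes 2·∫ u^4 du = 2·u^5/5.
Substituting back, u = tan(y).

2*tan(y)**5/5 + C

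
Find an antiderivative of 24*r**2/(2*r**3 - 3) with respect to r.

4*log(2*r**3 - 3) + C

Let u = 2*r**3 - 3, so du = (6*r**2) dr.
Rewriting, the integral becomes 4·∫ 1/u du = 4·log(u).
Substituting back, u = 2*r**3 - 3.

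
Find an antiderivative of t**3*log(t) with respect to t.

t**4*log(t)/4 - t**4/16 + C

Use integration by parts with u = log(t), dv = t**3 dt.
Then du = 1/t dt and v = t**4/4.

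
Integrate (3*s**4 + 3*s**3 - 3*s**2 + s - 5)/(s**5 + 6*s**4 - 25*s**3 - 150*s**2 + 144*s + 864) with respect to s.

911*log(s - 4)/560 - 295*log(s - 3)/378 + 127*log(s + 3)/126 - 519*log(s + 4)/112 + 3121*log(s + 6)/540 + C

Factor the denominator: (s - 4)*(s - 3)*(s + 3)*(s + 4)*(s + 6).
Partial-fraction decomposition: 3121/(540*(s + 6)) - 519/(112*(s + 4)) + 127/(126*(s + 3)) - 295/(378*(s - 3)) + 911/(560*(s - 4)).
Integrate each term: A/(s−a) contributes A·log|s−a|.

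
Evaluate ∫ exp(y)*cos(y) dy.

Let I denote the integral. Integrate by parts with u = cos(y), dv = exp(y) dy, so v = exp(y): I = exp(y)*cos(y) + ∫ exp(y)*sin(y) dy.
Apply parts again with u = sin(y), dv = exp(y) dy: ∫ exp(y)*sin(y) dy = exp(y)*sin(y) − I. Substituting back brings back I: I = exp(y)*sin(y) + exp(y)*cos(y) − I.
Solving for I: (1 + 1)·I equals the remaining terms, so I = (1/2)·(exp(y)*sin(y) + exp(y)*cos(y)).

exp(y)*sin(y)/2 + exp(y)*cos(y)/2 + C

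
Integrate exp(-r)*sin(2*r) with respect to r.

-exp(-r)*sin(2*r)/5 - 2*exp(-r)*cos(2*r)/5 + C

Let I denote the integral. Integrate by parts with u = sin(2*r), dv = exp(-r) dr, so v = -exp(-r): I = -exp(-r)*sin(2*r) + 2·∫ exp(-r)*cos(2*r) dr.
Apply parts again with u = cos(2*r), dv = exp(-r) dr: ∫ exp(-r)*cos(2*r) dr = -exp(-r)*cos(2*r) − 2·I. Substituting back brings back I: I = -exp(-r)*sin(2*r) - 2*exp(-r)*cos(2*r) − 4·I.
Solving for I: (1 + 4)·I equals the remaining terms, so I = (1/5)·(-exp(-r)*sin(2*r) - 2*exp(-r)*cos(2*r)).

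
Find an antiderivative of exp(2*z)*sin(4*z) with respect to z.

exp(2*z)*sin(4*z)/10 - exp(2*z)*cos(4*z)/5 + C

Let I denote the integral. Integrate by parts with u = sin(4*z), dv = exp(2*z) dz, so v = exp(2*z)/2: I = exp(2*z)*sin(4*z)/2 − 2·∫ exp(2*z)*cos(4*z) dz.
Apply parts again with u = cos(4*z), dv = exp(2*z) dz: ∫ exp(2*z)*cos(4*z) dz = exp(2*z)*cos(4*z)/2 + 2·I. Substituting back brings back I: I = exp(2*z)*sin(4*z)/2 - exp(2*z)*cos(4*z) − 4·I.
Solving for I: (1 + 4)·I equals the remaining terms, so I = (1/5)·(exp(2*z)*sin(4*z)/2 - exp(2*z)*cos(4*z)).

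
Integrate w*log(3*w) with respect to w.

w**2*(log(w) + log(3))/2 - w**2/4 + C

Use integration by parts with u = log(3*w), dv = w dw.
Then du = 1/w dw and v = w**2/2.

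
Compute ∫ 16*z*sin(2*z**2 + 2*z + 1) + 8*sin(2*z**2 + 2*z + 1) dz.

Let u = 2*z**2 + 2*z + 1, so du = (4*z + 2) dz.
Rewriting, the integral becomes 4·∫ sin(u) du = 4·-cos(u).
Substituting back, u = 2*z**2 + 2*z + 1.

-4*cos(2*z**2 + 2*z + 1) + C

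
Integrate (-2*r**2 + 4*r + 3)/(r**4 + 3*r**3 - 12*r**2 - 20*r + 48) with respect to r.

Factor the denominator: (r - 2)**2*(r + 3)*(r + 4).
Partial-fraction decomposition: 5/(4*(r + 4)) - 27/(25*(r + 3)) - 17/(100*(r - 2)) + 1/(10*(r - 2)**2).
Integrate each term; A/(r−a) gives A·log|r−a|; A/(r−a)² gives −A/(r−a).

-17*log(r - 2)/100 - 27*log(r + 3)/25 + 5*log(r + 4)/4 - 1/(10*r - 20) + C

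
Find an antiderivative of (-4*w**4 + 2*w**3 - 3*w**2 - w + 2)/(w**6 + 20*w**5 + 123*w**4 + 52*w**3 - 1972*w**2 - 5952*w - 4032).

-43*log(w - 4)/2000 + log(w + 1)/375 - 199*log(w + 4)/48 - 24251*log(w + 6)/500 + 158*log(w + 7)/3 - 1429/(25*w + 150) + C

Factor the denominator: (w - 4)*(w + 1)*(w + 4)*(w + 6)**2*(w + 7).
Partial-fraction decomposition: 158/(3*(w + 7)) - 24251/(500*(w + 6)) + 1429/(25*(w + 6)**2) - 199/(48*(w + 4)) + 1/(375*(w + 1)) - 43/(2000*(w - 4)).
Integrate each term; A/(w−a) gives A·log|w−a|; A/(w−a)² gives −A/(w−a).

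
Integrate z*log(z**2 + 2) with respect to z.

z**2*log(z**2 + 2)/2 - z**2/2 + log(z**2 + 2) + C

Let u = z**2 + 2, so du = (2*z) dz.
The integral becomes (1/2)·∫ log(u) du; integrate by parts with u′=log(u), dv′=du.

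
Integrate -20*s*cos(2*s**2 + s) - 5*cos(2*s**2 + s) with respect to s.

-5*sin(2*s**2 + s) + C

Let u = 2*s**2 + s, so du = (4*s + 1) ds.
Rewriting, the integral becomes -5·∫ cos(u) du = -5·sin(u).
Substituting back, u = 2*s**2 + s.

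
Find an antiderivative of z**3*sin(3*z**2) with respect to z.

-z**2*cos(3*z**2)/6 + sin(3*z**2)/18 + C

Let u = z², du = 2z dz; rewrite as (1/2)∫ u^1·sin(3u) du.
Now integrate by parts 1 time.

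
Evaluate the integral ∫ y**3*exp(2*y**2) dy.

(2*y**2 - 1)*exp(2*y**2)/8 + C

Let u = y², du = 2y dy; rewrite as (1/2)∫ u^1·exp(2u) du.
Now integrate by parts 1 time.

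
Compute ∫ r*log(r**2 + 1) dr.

r**2*log(r**2 + 1)/2 - r**2/2 + log(r**2 + 1)/2 + C

Let u = r**2 + 1, so du = (2*r) dr.
The integral becomes (1/2)·∫ log(u) du; integrate by parts with u′=log(u), dv′=du.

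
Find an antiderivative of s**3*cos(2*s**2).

s**2*sin(2*s**2)/4 + cos(2*s**2)/8 + C

Let u = s², du = 2s ds; rewrite as (1/2)∫ u^1·cos(2u) du.
Now integrate by parts 1 time.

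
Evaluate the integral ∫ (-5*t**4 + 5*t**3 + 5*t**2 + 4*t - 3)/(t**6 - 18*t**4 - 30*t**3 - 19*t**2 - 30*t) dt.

Factor the denominator: t*(t - 5)*(t + 2)*(t + 3)*(t**2 + 1).
Partial-fraction decomposition: -(41*t + 23)/(130*(t**2 + 1)) + 17/(8*(t + 3)) - 111/(70*(t + 2)) - 1179/(3640*(t - 5)) + 1/(10*t).
Integrate each term; A/(t−a) gives A·log|t−a|; the (Bt+D)/(t²+p²) term gives a log and an atan.

log(t)/10 - 1179*log(t - 5)/3640 - 111*log(t + 2)/70 + 17*log(t + 3)/8 - 41*log(t**2 + 1)/260 - 23*atan(t)/130 + C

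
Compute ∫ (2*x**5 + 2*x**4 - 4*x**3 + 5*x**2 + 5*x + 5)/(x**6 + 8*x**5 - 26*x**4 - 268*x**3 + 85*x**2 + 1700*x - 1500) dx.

477*log(x - 5)/880 - 33*log(x - 2)/392 + 5*log(x - 1)/336 - 52501*log(x + 5)/2940 + 11941*log(x + 6)/616 - 293/(28*x + 140) + C

Factor the denominator: (x - 5)*(x - 2)*(x - 1)*(x + 5)**2*(x + 6).
Partial-fraction decomposition: 11941/(616*(x + 6)) - 52501/(2940*(x + 5)) + 293/(28*(x + 5)**2) + 5/(336*(x - 1)) - 33/(392*(x - 2)) + 477/(880*(x - 5)).
Integrate each term; A/(x−a) gives A·log|x−a|; A/(x−a)² gives −A/(x−a).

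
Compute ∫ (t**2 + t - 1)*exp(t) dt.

(t**2 - t)*exp(t) + C

Use integration by parts with u = t**2 + t - 1, dv = exp(t) dt, so v = exp(t).
Apply parts 2 times (tabular method): alternate signs, differentiate u down to 0, integrate dv up.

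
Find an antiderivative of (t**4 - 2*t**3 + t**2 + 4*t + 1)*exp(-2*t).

(-2*t**4 - 2*t**2 - 10*t - 7)*exp(-2*t)/4 + C

Use integration by parts with u = t**4 - 2*t**3 + t**2 + 4*t + 1, dv = exp(-2*t) dt, so v = -exp(-2*t)/2.
Apply parts 4 times (tabular method): alternate signs, differentiate u down to 0, integrate dv up.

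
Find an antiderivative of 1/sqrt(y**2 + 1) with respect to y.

Substitute y = tan(θ), so dy = sec(θ)^2 dθ and the radical becomes sqrt(y**2 + 1) = sec(θ) by the Pythagorean identity.
Integrate the resulting trig expression in θ, then back-substitute tan(θ) = y, sec(θ) = sqrt(y**2 + 1) (absorbing any constant into C).

log(y + sqrt(y**2 + 1)) + C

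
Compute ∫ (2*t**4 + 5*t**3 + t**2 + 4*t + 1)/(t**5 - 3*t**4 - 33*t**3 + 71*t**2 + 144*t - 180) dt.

3733*log(t - 6)/1320 - 319*log(t - 3)/240 + 13*log(t - 1)/180 + 11*log(t + 2)/360 + 631*log(t + 5)/1584 + C

Factor the denominator: (t - 6)*(t - 3)*(t - 1)*(t + 2)*(t + 5).
Partial-fraction decomposition: 631/(1584*(t + 5)) + 11/(360*(t + 2)) + 13/(180*(t - 1)) - 319/(240*(t - 3)) + 3733/(1320*(t - 6)).
Integrate each term: A/(t−a) contributes A·log|t−a|.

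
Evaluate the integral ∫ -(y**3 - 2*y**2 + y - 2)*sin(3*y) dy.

y**3*cos(3*y)/3 - y**2*sin(3*y)/3 - 2*y**2*cos(3*y)/3 + 4*y*sin(3*y)/9 + y*cos(3*y)/9 - sin(3*y)/27 - 14*cos(3*y)/27 + C

Use integration by parts with u = y**3 - 2*y**2 + y - 2, dv = -sin(3*y) dy, so v = cos(3*y)/3.
Apply parts 3 times (tabular method): alternate signs, differentiate u down to 0, integrate dv up.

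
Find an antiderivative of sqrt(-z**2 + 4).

z*sqrt(-z**2 + 4)/2 + 2*asin(z/2) + C

Substitute z = 2·sin(θ), so dz = 2·cos(θ) dθ and the radical becomes sqrt(-z**2 + 4) = 2·cos(θ) by the Pythagorean identity.
Integrate the resulting trig expression in θ, then back-substitute θ = asin(z/2), sin(θ) = z/2, cos(θ) = sqrt(-z**2 + 4)/2 (absorbing any constant into C).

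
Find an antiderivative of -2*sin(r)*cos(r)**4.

2*cos(r)**5/5 + C

Let u = cos(r), so du = (-sin(r)) dr.
Rewriting, the integral becomes 2·∫ u^4 du = 2·u^5/5.
Substituting back, u = cos(r).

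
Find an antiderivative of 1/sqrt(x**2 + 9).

log(x + sqrt(x**2 + 9)) + C

Substitute x = 3·tan(θ), so dx = 3·sec(θ)^2 dθ and the radical becomes sqrt(x**2 + 9) = 3·sec(θ) by the Pythagorean identity.
Integrate the resulting trig expression in θ, then back-substitute tan(θ) = x/3, sec(θ) = sqrt(x**2 + 9)/3 (absorbing any constant into C).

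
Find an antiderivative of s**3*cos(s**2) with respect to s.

s**2*sin(s**2)/2 + cos(s**2)/2 + C

Let u = s², du = 2s ds; rewrite as (1/2)∫ u^1·cos(1u) du.
Now integrate by parts 1 time.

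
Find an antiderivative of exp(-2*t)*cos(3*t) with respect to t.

Let I denote the integral. Integrate by parts with u = cos(3*t), dv = exp(-2*t) dt, so v = -exp(-2*t)/2: I = -exp(-2*t)*cos(3*t)/2 − (3/2)·∫ exp(-2*t)*sin(3*t) dt.
Apply parts again with u = sin(3*t), dv = exp(-2*t) dt: ∫ exp(-2*t)*sin(3*t) dt = -exp(-2*t)*sin(3*t)/2 + (3/2)·I. Substituting back brings back I: I = 3*exp(-2*t)*sin(3*t)/4 - exp(-2*t)*cos(3*t)/2 − (9/4)·I.
Solving for I: (1 + 9/4)·I equals the remaining terms, so I = (4/13)·(3*exp(-2*t)*sin(3*t)/4 - exp(-2*t)*cos(3*t)/2).

3*exp(-2*t)*sin(3*t)/13 - 2*exp(-2*t)*cos(3*t)/13 + C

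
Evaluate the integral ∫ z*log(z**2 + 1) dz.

z**2*log(z**2 + 1)/2 - z**2/2 + log(z**2 + 1)/2 + C

Let u = z**2 + 1, so du = (2*z) dz.
The integral becomes (1/2)·∫ log(u) du; integrate by parts with u′=log(u), dv′=du.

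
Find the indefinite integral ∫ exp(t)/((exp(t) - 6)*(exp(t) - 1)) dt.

Let u = e^t, du = e^t dt.
The integral becomes ∫ du/((u-1)(u-6)); decompose into partial fractions.

log(exp(t) - 6)/5 - log(exp(t) - 1)/5 + C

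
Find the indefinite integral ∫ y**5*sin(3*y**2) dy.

Let u = y², du = 2y dy; rewrite as (1/2)∫ u^2·sin(3u) du.
Now integrate by parts 2 times.

-y**4*cos(3*y**2)/6 + y**2*sin(3*y**2)/9 + cos(3*y**2)/27 + C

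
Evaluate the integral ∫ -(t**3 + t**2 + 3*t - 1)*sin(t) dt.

t**3*cos(t) - 3*t**2*sin(t) + t**2*cos(t) - 2*t*sin(t) - 3*t*cos(t) + 3*sin(t) - 3*cos(t) + C

Use integration by parts with u = t**3 + t**2 + 3*t - 1, dv = -sin(t) dt, so v = cos(t).
Apply parts 3 times (tabular method): alternate signs, differentiate u down to 0, integrate dv up.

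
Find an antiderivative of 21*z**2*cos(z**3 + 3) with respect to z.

Let u = z**3 + 3, so du = (3*z**2) dz.
Rewriting, the integral becomes 7·∫ cos(u) du = 7·sin(u).
Substituting back, u = z**3 + 3.

7*sin(z**3 + 3) + C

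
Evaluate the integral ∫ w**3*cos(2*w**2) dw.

Let u = w², du = 2w dw; rewrite as (1/2)∫ u^1·cos(2u) du.
Now integrate by parts 1 time.

w**2*sin(2*w**2)/4 + cos(2*w**2)/8 + C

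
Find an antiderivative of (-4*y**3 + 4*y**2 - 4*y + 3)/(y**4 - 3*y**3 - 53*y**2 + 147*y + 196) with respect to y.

Factor the denominator: (y - 7)*(y - 4)*(y + 1)*(y + 7).
Partial-fraction decomposition: -533/(308*(y + 7)) + 1/(16*(y + 1)) + 41/(33*(y - 4)) - 1201/(336*(y - 7)).
Integrate each term: A/(y−a) contributes A·log|y−a|.

-1201*log(y - 7)/336 + 41*log(y - 4)/33 + log(y + 1)/16 - 533*log(y + 7)/308 + C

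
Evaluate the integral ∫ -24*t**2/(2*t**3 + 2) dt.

Let u = 2*t**3 + 2, so du = (6*t**2) dt.
Rewriting, the integral becomes -4·∫ 1/u du = -4·log(u).
Substituting back, u = 2*t**3 + 2.

-4*log(2*t**3 + 2) + C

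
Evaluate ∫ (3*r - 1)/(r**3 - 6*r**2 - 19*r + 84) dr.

5*log(r - 7)/11 - 2*log(r - 3)/7 - 13*log(r + 4)/77 + C

Factor the denominator: (r - 7)*(r - 3)*(r + 4).
Partial-fraction decomposition: -13/(77*(r + 4)) - 2/(7*(r - 3)) + 5/(11*(r - 7)).
Integrate each term: A/(r−a) contributes A·log|r−a|.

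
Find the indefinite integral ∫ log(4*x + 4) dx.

x*log(4*x + 4) - x + log(x + 1) + C

Use integration by parts with u = log(4*x + 4), dv = dx.
Then du = 4/(4*x + 4) dx and v = x.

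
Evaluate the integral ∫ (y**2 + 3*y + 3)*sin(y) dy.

-y**2*cos(y) + 2*y*sin(y) - 3*y*cos(y) + 3*sin(y) - cos(y) + C

Use integration by parts with u = y**2 + 3*y + 3, dv = sin(y) dy, so v = -cos(y).
Apply parts 2 times (tabular method): alternate signs, differentiate u down to 0, integrate dv up.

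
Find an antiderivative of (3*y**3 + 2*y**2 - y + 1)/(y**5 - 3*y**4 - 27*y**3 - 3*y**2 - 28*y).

Factor the denominator: y*(y - 7)*(y + 4)*(y**2 + 1).
Partial-fraction decomposition: -(41*y - 113)/(850*(y**2 + 1)) - 155/(748*(y + 4)) + 1121/(3850*(y - 7)) - 1/(28*y).
Integrate each term; A/(y−a) gives A·log|y−a|; the (By+D)/(y²+p²) term gives a log and an atan.

-log(y)/28 + 1121*log(y - 7)/3850 - 155*log(y + 4)/748 - 41*log(y**2 + 1)/1700 + 113*atan(y)/850 + C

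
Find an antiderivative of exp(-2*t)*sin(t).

Let I denote the integral. Integrate by parts with u = sin(t), dv = exp(-2*t) dt, so v = -exp(-2*t)/2: I = -exp(-2*t)*sin(t)/2 + (1/2)·∫ exp(-2*t)*cos(t) dt.
Apply parts again with u = cos(t), dv = exp(-2*t) dt: ∫ exp(-2*t)*cos(t) dt = -exp(-2*t)*cos(t)/2 − (1/2)·I. Substituting back brings back I: I = -exp(-2*t)*sin(t)/2 - exp(-2*t)*cos(t)/4 − (1/4)·I.
Solving for I: (1 + 1/4)·I equals the remaining terms, so I = (4/5)·(-exp(-2*t)*sin(t)/2 - exp(-2*t)*cos(t)/4).

-2*exp(-2*t)*sin(t)/5 - exp(-2*t)*cos(t)/5 + C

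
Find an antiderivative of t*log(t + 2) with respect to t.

Use integration by parts with u = log(t + 2), dv = t dt.
Then du = 1/(t + 2) dt and v = t**2/2.

t**2*log(t + 2)/2 - t**2/4 + t - 2*log(t + 2) + C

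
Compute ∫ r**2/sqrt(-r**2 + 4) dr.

-r*sqrt(-r**2 + 4)/2 + 2*asin(r/2) + C

Substitute r = 2·sin(θ), so dr = 2·cos(θ) dθ and the radical becomes sqrt(-r**2 + 4) = 2·cos(θ) by the Pythagorean identity.
Integrate the resulting trig expression in θ, then back-substitute θ = asin(r/2), sin(θ) = r/2, cos(θ) = sqrt(-r**2 + 4)/2 (absorbing any constant into C).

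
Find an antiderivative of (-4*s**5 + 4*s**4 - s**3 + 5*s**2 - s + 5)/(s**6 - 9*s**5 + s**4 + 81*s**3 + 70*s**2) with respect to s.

Factor the denominator: s**2*(s - 7)*(s - 5)*(s + 1)*(s + 2).
Partial-fraction decomposition: -227/(252*(s + 2)) + 5/(12*(s + 1)) + 100/(21*(s - 5)) - 14431/(1764*(s - 7)) - 19/(196*s) + 1/(14*s**2).
Integrate each term; A/(s−a) gives A·log|s−a|; A/(s−a)² gives −A/(s−a).

-19*log(s)/196 - 14431*log(s - 7)/1764 + 100*log(s - 5)/21 + 5*log(s + 1)/12 - 227*log(s + 2)/252 - 1/(14*s) + C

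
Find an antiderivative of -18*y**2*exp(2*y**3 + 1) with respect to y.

Let u = 2*y**3 + 1, so du = (6*y**2) dy.
Rewriting, the integral becomes -3·∫ e^u du = -3·e^u.
Substituting back, u = 2*y**3 + 1.

-3*exp(2*y**3 + 1) + C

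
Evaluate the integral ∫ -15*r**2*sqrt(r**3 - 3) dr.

-10*(r**3 - 3)**(3/2)/3 + C

Let u = r**3 - 3, so du = (3*r**2) dr.
Rewriting, the integral becomes -5·∫ √u du = -5·(2/3)u^(3/2).
Substituting back, u = r**3 - 3.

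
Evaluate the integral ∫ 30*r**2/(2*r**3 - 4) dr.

5*log(2*r**3 - 4) + C

Let u = 2*r**3 - 4, so du = (6*r**2) dr.
Rewriting, the integral becomes 5·∫ 1/u du = 5·log(u).
Substituting back, u = 2*r**3 - 4.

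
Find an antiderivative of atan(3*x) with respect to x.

x*atan(3*x) - log(9*x**2 + 1)/6 + C

Use integration by parts with u = arctan(3*x), dv = dx.
Then du = 3/(9*x**2 + 1) dx.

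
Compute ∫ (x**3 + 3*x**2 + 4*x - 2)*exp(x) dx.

(x**3 + 4*x - 6)*exp(x) + C

Use integration by parts with u = x**3 + 3*x**2 + 4*x - 2, dv = exp(x) dx, so v = exp(x).
Apply parts 3 times (tabular method): alternate signs, differentiate u down to 0, integrate dv up.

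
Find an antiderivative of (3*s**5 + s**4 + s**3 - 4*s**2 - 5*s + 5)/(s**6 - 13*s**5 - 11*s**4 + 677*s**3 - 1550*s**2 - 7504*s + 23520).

Factor the denominator: (s - 7)**2*(s - 5)*(s - 4)*(s + 4)*(s + 6).
Partial-fraction decomposition: 22357/(37180*(s + 6)) - 973/(5808*(s + 4)) - 3313/(720*(s - 4)) + 3335/(132*(s - 5)) - 13322767/(736164*(s - 7)) + 52939/(858*(s - 7)**2).
Integrate each term; A/(s−a) gives A·log|s−a|; A/(s−a)² gives −A/(s−a).

-13322767*log(s - 7)/736164 + 3335*log(s - 5)/132 - 3313*log(s - 4)/720 - 973*log(s + 4)/5808 + 22357*log(s + 6)/37180 - 52939/(858*s - 6006) + C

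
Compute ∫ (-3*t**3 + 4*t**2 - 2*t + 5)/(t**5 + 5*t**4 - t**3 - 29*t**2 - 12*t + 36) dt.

-7*log(t - 2)/100 - log(t - 1)/12 + 49*log(t + 2)/12 - 393*log(t + 3)/100 + 32/(5*t + 15) + C

Factor the denominator: (t - 2)*(t - 1)*(t + 2)*(t + 3)**2.
Partial-fraction decomposition: -393/(100*(t + 3)) - 32/(5*(t + 3)**2) + 49/(12*(t + 2)) - 1/(12*(t - 1)) - 7/(100*(t - 2)).
Integrate each term; A/(t−a) gives A·log|t−a|; A/(t−a)² gives −A/(t−a).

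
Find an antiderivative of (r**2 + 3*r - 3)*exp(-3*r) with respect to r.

Use integration by parts with u = r**2 + 3*r - 3, dv = exp(-3*r) dr, so v = -exp(-3*r)/3.
Apply parts 2 times (tabular method): alternate signs, differentiate u down to 0, integrate dv up.

(-9*r**2 - 33*r + 16)*exp(-3*r)/27 + C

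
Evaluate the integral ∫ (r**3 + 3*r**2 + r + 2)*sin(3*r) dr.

Use integration by parts with u = r**3 + 3*r**2 + r + 2, dv = sin(3*r) dr, so v = -cos(3*r)/3.
Apply parts 3 times (tabular method): alternate signs, differentiate u down to 0, integrate dv up.

-r**3*cos(3*r)/3 + r**2*sin(3*r)/3 - r**2*cos(3*r) + 2*r*sin(3*r)/3 - r*cos(3*r)/9 + sin(3*r)/27 - 4*cos(3*r)/9 + C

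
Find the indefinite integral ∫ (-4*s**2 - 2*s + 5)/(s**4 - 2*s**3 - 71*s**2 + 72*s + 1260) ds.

Factor the denominator: (s - 7)*(s - 6)*(s + 5)*(s + 6).
Partial-fraction decomposition: 127/(156*(s + 6)) - 85/(132*(s + 5)) + 151/(132*(s - 6)) - 205/(156*(s - 7)).
Integrate each term: A/(s−a) contributes A·log|s−a|.

-205*log(s - 7)/156 + 151*log(s - 6)/132 - 85*log(s + 5)/132 + 127*log(s + 6)/156 + C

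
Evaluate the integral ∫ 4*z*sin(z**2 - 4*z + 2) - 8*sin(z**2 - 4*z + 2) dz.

-2*cos(z**2 - 4*z + 2) + C

Let u = z**2 - 4*z + 2, so du = (2*z - 4) dz.
Rewriting, the integral becomes 2·∫ sin(u) du = 2·-cos(u).
Substituting back, u = z**2 - 4*z + 2.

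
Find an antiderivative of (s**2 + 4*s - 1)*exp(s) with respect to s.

(s**2 + 2*s - 3)*exp(s) + C

Use integration by parts with u = s**2 + 4*s - 1, dv = exp(s) ds, so v = exp(s).
Apply parts 2 times (tabular method): alternate signs, differentiate u down to 0, integrate dv up.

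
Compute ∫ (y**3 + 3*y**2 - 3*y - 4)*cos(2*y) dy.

Use integration by parts with u = y**3 + 3*y**2 - 3*y - 4, dv = cos(2*y) dy, so v = sin(2*y)/2.
Apply parts 3 times (tabular method): alternate signs, differentiate u down to 0, integrate dv up.

y**3*sin(2*y)/2 + 3*y**2*sin(2*y)/2 + 3*y**2*cos(2*y)/4 - 9*y*sin(2*y)/4 + 3*y*cos(2*y)/2 - 11*sin(2*y)/4 - 9*cos(2*y)/8 + C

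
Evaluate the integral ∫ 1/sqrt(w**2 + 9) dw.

log(w + sqrt(w**2 + 9)) + C

Substitute w = 3·tan(θ), so dw = 3·sec(θ)^2 dθ and the radical becomes sqrt(w**2 + 9) = 3·sec(θ) by the Pythagorean identity.
Integrate the resulting trig expression in θ, then back-substitute tan(θ) = w/3, sec(θ) = sqrt(w**2 + 9)/3 (absorbing any constant into C).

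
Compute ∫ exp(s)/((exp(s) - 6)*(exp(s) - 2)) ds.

Let u = e^s, du = e^s ds.
The integral becomes ∫ du/((u-6)(u-2)); decompose into partial fractions.

log(exp(s) - 6)/4 - log(exp(s) - 2)/4 + C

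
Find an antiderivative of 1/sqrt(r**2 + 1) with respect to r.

log(r + sqrt(r**2 + 1)) + C

Substitute r = tan(θ), so dr = sec(θ)^2 dθ and the radical becomes sqrt(r**2 + 1) = sec(θ) by the Pythagorean identity.
Integrate the resulting trig expression in θ, then back-substitute tan(θ) = r, sec(θ) = sqrt(r**2 + 1) (absorbing any constant into C).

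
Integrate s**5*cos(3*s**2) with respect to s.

Let u = s², du = 2s ds; rewrite as (1/2)∫ u^2·cos(3u) du.
Now integrate by parts 2 times.

s**4*sin(3*s**2)/6 + s**2*cos(3*s**2)/9 - sin(3*s**2)/27 + C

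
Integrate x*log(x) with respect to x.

Use integration by parts with u = log(x), dv = x dx.
Then du = 1/x dx and v = x**2/2.

x**2*log(x)/2 - x**2/4 + C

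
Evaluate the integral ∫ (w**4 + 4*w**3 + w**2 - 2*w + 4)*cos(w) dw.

w**4*sin(w) + 4*w**3*sin(w) + 4*w**3*cos(w) - 11*w**2*sin(w) + 12*w**2*cos(w) - 26*w*sin(w) - 22*w*cos(w) + 26*sin(w) - 26*cos(w) + C

Use integration by parts with u = w**4 + 4*w**3 + w**2 - 2*w + 4, dv = cos(w) dw, so v = sin(w).
Apply parts 4 times (tabular method): alternate signs, differentiate u down to 0, integrate dv up.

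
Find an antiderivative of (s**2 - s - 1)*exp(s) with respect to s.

(s**2 - 3*s + 2)*exp(s) + C

Use integration by parts with u = s**2 - s - 1, dv = exp(s) ds, so v = exp(s).
Apply parts 2 times (tabular method): alternate signs, differentiate u down to 0, integrate dv up.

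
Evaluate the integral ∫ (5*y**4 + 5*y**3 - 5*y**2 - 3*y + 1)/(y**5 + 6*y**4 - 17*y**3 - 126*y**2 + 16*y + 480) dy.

Factor the denominator: (y - 4)*(y - 2)*(y + 3)*(y + 4)*(y + 5).
Partial-fraction decomposition: 797/(42*(y + 5)) - 893/(48*(y + 4)) + 47/(14*(y + 3)) - 19/(84*(y - 2)) + 503/(336*(y - 4)).
Integrate each term: A/(y−a) contributes A·log|y−a|.

503*log(y - 4)/336 - 19*log(y - 2)/84 + 47*log(y + 3)/14 - 893*log(y + 4)/48 + 797*log(y + 5)/42 + C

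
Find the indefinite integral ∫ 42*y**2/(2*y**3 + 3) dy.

Let u = 2*y**3 + 3, so du = (6*y**2) dy.
Rewriting, the integral becomes 7·∫ 1/u du = 7·log(u).
Substituting back, u = 2*y**3 + 3.

7*log(2*y**3 + 3) + C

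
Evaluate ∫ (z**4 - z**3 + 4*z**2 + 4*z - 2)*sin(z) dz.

Use integration by parts with u = z**4 - z**3 + 4*z**2 + 4*z - 2, dv = sin(z) dz, so v = -cos(z).
Apply parts 4 times (tabular method): alternate signs, differentiate u down to 0, integrate dv up.

-z**4*cos(z) + 4*z**3*sin(z) + z**3*cos(z) - 3*z**2*sin(z) + 8*z**2*cos(z) - 16*z*sin(z) - 10*z*cos(z) + 10*sin(z) - 14*cos(z) + C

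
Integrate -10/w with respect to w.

Let u = 4*w**2, so du = (8*w) dw.
Rewriting, the integral becomes -5·∫ 1/u du = -5·log(u).
Substituting back, u = 4*w**2.

-10*log(w) - 10*log(2) + C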